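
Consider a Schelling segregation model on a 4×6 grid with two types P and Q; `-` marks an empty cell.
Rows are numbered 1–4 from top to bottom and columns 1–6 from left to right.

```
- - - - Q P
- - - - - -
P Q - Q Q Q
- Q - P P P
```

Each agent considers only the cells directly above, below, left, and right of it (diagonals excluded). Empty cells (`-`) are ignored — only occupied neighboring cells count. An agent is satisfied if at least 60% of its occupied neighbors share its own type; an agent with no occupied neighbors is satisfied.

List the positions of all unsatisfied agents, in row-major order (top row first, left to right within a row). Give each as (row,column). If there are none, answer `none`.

(1,5), (1,6), (3,1), (3,2), (3,4), (3,6), (4,4), (4,6)

(1,5)Q 0/1 unhappy
(1,6)P 0/1 unhappy
(3,1)P 0/1 unhappy
(3,2)Q 1/2 unhappy
(3,4)Q 1/2 unhappy
(3,5)Q 2/3 ok
(3,6)Q 1/2 unhappy
(4,2)Q 1/1 ok
(4,4)P 1/2 unhappy
(4,5)P 2/3 ok
(4,6)P 1/2 unhappy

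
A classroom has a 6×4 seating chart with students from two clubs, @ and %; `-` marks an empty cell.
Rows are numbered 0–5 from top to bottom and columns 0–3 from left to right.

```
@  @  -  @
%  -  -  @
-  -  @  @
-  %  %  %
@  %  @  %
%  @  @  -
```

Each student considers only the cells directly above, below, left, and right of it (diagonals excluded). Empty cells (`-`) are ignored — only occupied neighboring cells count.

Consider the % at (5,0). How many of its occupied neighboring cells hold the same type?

0

Occupied neighbors of (5,0): (4,0)=@, (5,1)=@.
Same type (%): 0 of 2.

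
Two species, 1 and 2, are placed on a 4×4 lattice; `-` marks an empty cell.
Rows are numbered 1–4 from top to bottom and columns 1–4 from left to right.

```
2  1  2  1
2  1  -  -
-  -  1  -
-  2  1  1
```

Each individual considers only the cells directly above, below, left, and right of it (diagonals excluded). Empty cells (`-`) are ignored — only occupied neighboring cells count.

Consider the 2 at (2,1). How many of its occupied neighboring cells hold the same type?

1

Occupied neighbors of (2,1): (1,1)=2, (2,2)=1.
Same type (2): 1 of 2.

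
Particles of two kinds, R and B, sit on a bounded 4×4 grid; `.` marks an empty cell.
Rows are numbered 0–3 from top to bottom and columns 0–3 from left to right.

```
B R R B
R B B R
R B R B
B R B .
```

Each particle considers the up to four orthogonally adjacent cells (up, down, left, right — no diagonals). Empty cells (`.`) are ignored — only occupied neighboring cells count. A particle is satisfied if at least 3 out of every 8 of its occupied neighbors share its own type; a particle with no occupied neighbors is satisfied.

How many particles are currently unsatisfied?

14

(0,0)B 0/2 unhappy
(0,1)R 1/3 unhappy
(0,2)R 1/3 unhappy
(0,3)B 0/2 unhappy
(1,0)R 1/3 unhappy
(1,1)B 2/4 ok
(1,2)B 1/4 unhappy
(1,3)R 0/3 unhappy
(2,0)R 1/3 unhappy
(2,1)B 1/4 unhappy
(2,2)R 0/4 unhappy
(2,3)B 0/2 unhappy
(3,0)B 0/2 unhappy
(3,1)R 0/3 unhappy
(3,2)B 0/2 unhappy
Unsatisfied: (0,0), (0,1), (0,2), (0,3), (1,0), (1,2), (1,3), (2,0), (2,1), (2,2), (2,3), (3,0), (3,1), (3,2) — 14 in total.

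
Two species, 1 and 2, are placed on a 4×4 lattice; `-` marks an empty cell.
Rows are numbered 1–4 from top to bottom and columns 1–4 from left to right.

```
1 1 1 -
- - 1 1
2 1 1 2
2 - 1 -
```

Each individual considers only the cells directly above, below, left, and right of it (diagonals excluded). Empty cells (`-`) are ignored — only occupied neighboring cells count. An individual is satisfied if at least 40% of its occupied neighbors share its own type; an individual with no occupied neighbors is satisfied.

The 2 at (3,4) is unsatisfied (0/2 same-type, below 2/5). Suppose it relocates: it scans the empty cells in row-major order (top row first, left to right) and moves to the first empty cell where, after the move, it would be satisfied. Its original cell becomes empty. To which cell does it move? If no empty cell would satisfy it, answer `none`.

Vacating (3,4). Empty cells in order:
  (1,4): 0/2 same-type → still unsatisfied.
  (2,1): 1/2 same-type → satisfied — stop here.

(2,1)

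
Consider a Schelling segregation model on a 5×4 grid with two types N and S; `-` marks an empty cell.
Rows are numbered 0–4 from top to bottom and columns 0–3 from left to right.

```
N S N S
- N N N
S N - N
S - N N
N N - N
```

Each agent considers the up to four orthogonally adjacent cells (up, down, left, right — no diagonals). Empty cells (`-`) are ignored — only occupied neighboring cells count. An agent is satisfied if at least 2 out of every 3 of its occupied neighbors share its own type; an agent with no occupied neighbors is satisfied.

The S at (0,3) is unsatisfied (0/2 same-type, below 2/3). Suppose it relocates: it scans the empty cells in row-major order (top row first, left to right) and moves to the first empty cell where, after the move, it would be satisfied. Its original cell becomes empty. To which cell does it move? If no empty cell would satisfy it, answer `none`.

Vacating (0,3). Empty cells in order:
  (1,0): 1/3 same-type → still unsatisfied.
  (2,2): 0/4 same-type → still unsatisfied.
  (3,1): 1/4 same-type → still unsatisfied.
  (4,2): 0/3 same-type → still unsatisfied.

none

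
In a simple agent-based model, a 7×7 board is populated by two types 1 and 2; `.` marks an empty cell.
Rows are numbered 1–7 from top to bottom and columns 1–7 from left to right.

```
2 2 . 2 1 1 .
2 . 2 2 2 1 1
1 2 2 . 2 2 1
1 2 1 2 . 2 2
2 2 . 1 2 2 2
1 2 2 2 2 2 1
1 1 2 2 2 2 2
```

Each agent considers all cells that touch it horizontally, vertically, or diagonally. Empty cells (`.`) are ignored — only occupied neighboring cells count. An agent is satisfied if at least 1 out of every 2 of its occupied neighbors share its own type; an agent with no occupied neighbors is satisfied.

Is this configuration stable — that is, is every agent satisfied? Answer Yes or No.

No

(1,1)2 2/2 ok
(1,2)2 3/3 ok
(1,4)2 3/4 ok
(1,5)1 2/5 unhappy
(1,6)1 3/4 ok
(2,1)2 3/4 ok
(2,3)2 5/5 ok
(2,4)2 5/6 ok
(2,5)2 4/7 ok
(2,6)1 4/7 ok
(2,7)1 3/4 ok
(3,1)1 1/4 unhappy
(3,2)2 4/7 ok
(3,3)2 5/6 ok
(3,5)2 5/6 ok
(3,6)2 4/7 ok
(3,7)1 2/5 unhappy
(4,1)1 1/5 unhappy
(4,2)2 4/7 ok
(4,3)1 1/6 unhappy
(4,4)2 3/5 ok
(4,6)2 6/7 ok
(4,7)2 4/5 ok
(5,1)2 3/5 ok
(5,2)2 4/7 ok
(5,4)1 1/6 unhappy
(5,5)2 6/7 ok
(5,6)2 6/7 ok
(5,7)2 4/5 ok
(6,1)1 2/5 unhappy
(6,2)2 4/7 ok
(6,3)2 5/7 ok
(6,4)2 6/7 ok
(6,5)2 7/8 ok
(6,6)2 7/8 ok
(6,7)1 0/5 unhappy
(7,1)1 2/3 ok
(7,2)1 2/5 unhappy
(7,3)2 4/5 ok
(7,4)2 5/5 ok
(7,5)2 5/5 ok
(7,6)2 4/5 ok
(7,7)2 2/3 ok
For instance (1,5) has only 2/5 same-type neighbors, below 1/2.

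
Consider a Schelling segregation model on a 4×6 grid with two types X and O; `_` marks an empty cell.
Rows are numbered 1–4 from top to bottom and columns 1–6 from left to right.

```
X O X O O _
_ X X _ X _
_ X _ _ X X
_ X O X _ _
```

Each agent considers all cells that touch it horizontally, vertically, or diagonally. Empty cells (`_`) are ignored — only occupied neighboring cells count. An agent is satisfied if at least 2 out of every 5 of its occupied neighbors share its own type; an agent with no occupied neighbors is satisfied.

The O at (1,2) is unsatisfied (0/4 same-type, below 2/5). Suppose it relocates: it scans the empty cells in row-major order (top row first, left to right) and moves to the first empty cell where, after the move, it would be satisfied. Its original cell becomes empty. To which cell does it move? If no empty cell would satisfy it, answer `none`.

Vacating (1,2). Empty cells in order:
  (1,6): 1/2 same-type → satisfied — stop here.

(1,6)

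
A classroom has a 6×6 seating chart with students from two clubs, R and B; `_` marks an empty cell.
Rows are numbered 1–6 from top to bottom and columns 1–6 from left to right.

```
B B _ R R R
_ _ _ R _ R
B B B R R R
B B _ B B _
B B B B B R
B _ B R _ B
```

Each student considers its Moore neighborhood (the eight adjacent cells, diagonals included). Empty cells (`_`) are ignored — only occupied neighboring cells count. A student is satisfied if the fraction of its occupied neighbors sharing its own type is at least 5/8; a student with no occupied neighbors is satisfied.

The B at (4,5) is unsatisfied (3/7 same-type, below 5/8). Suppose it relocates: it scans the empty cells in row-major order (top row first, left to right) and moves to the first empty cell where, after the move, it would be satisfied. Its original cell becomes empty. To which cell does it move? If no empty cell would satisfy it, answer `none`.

Vacating (4,5). Empty cells in order:
  (1,3): 1/3 same-type → still unsatisfied.
  (2,1): 4/4 same-type → satisfied — stop here.

(2,1)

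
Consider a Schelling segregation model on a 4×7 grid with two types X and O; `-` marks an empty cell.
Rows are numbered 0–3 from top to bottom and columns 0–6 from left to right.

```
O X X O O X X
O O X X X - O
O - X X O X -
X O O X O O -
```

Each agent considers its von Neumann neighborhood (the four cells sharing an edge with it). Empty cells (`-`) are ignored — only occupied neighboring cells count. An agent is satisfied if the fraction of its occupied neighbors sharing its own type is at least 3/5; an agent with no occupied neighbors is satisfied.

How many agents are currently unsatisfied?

17

(0,0)O 1/2 ✗
(0,1)X 1/3 ✗
(0,2)X 2/3 ✓
(0,3)O 1/3 ✗
(0,4)O 1/3 ✗
(0,5)X 1/2 ✗
(0,6)X 1/2 ✗
(1,0)O 3/3 ✓
(1,1)O 1/3 ✗
(1,2)X 3/4 ✓
(1,3)X 3/4 ✓
(1,4)X 1/3 ✗
(1,6)O 0/1 ✗
(2,0)O 1/2 ✗
(2,2)X 2/3 ✓
(2,3)X 3/4 ✓
(2,4)O 1/4 ✗
(2,5)X 0/2 ✗
(3,0)X 0/2 ✗
(3,1)O 1/2 ✗
(3,2)O 1/3 ✗
(3,3)X 1/3 ✗
(3,4)O 2/3 ✓
(3,5)O 1/2 ✗
Unsatisfied: (0,0), (0,1), (0,3), (0,4), (0,5), (0,6), (1,1), (1,4), (1,6), (2,0), (2,4), (2,5), (3,0), (3,1), (3,2), (3,3), (3,5) — 17 in total.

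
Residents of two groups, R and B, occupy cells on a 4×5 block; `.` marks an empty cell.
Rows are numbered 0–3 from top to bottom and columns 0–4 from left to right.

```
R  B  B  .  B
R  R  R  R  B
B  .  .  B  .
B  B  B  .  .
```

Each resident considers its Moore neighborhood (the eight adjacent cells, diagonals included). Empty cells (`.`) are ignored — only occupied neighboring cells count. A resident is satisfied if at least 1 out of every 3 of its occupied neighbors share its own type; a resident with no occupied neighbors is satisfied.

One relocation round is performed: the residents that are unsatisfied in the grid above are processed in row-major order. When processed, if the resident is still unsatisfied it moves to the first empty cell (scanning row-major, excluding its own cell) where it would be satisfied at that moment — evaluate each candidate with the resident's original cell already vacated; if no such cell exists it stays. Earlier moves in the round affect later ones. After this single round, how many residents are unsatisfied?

Initially unsatisfied (in order): (0,1), (0,2), (1,3).
  (0,1) → (0,3).
  (0,2) → (2,1).
  (1,3) → (0,1).
Resulting grid:
R R . B B
R R R . B
B B . B .
B B B . .
All satisfied now.

0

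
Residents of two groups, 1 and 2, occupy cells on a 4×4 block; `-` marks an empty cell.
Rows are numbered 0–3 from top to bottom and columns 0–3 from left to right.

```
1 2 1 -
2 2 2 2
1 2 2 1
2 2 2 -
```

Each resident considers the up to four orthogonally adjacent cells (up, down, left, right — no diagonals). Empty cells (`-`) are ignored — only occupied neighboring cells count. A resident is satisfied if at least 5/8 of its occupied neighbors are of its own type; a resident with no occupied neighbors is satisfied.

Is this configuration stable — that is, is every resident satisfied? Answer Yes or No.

(0,0)1 0/2 ✗
(0,1)2 1/3 ✗
(0,2)1 0/2 ✗
(1,0)2 1/3 ✗
(1,1)2 4/4 ✓
(1,2)2 3/4 ✓
(1,3)2 1/2 ✗
(2,0)1 0/3 ✗
(2,1)2 3/4 ✓
(2,2)2 3/4 ✓
(2,3)1 0/2 ✗
(3,0)2 1/2 ✗
(3,1)2 3/3 ✓
(3,2)2 2/2 ✓
For instance (0,0) has only 0/2 same-type neighbors, below 5/8.

No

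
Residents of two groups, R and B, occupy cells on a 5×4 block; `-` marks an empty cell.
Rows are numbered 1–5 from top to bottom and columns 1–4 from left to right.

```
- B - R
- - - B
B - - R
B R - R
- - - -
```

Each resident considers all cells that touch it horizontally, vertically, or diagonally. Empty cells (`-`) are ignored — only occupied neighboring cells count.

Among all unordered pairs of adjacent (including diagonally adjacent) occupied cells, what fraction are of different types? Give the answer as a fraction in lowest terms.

2/3

Scan each occupied cell's neighbors to the right and below (and the two forward diagonals) so each pair is counted once.
From row 1: 1 unlike of 1 pairs (running 1/1).
From row 2: 1 unlike of 1 pairs (running 2/2).
From row 3: 1 unlike of 3 pairs (running 3/5).
From row 4: 1 unlike of 1 pairs (running 4/6).
Total adjacent occupied pairs: 6; unlike-type pairs: 4.
4/6 reduces to 2/3.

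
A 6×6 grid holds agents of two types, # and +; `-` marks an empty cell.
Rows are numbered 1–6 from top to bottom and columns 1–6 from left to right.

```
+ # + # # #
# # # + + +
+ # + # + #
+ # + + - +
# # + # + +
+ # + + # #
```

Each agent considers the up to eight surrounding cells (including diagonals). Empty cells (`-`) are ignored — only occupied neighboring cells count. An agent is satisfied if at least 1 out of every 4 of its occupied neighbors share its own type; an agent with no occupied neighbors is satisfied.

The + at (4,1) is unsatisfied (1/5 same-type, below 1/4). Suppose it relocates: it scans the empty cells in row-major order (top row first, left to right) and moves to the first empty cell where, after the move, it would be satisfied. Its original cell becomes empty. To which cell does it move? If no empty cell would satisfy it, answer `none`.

Vacating (4,1). Empty cells in order:
  (4,5): 5/8 same-type → satisfied — stop here.

(4,5)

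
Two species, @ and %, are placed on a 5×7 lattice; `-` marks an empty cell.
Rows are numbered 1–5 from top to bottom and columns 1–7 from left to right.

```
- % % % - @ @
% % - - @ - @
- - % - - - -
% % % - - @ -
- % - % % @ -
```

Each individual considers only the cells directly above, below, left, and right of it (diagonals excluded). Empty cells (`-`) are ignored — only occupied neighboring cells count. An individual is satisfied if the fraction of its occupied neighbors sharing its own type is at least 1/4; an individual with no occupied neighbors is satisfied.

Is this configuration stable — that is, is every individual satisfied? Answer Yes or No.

Yes

(1,2)% 2/2 satisfied
(1,3)% 2/2 satisfied
(1,4)% 1/1 satisfied
(1,6)@ 1/1 satisfied
(1,7)@ 2/2 satisfied
(2,1)% 1/1 satisfied
(2,2)% 2/2 satisfied
(2,5)@ 0/0 satisfied
(2,7)@ 1/1 satisfied
(3,3)% 1/1 satisfied
(4,1)% 1/1 satisfied
(4,2)% 3/3 satisfied
(4,3)% 2/2 satisfied
(4,6)@ 1/1 satisfied
(5,2)% 1/1 satisfied
(5,4)% 1/1 satisfied
(5,5)% 1/2 satisfied
(5,6)@ 1/2 satisfied
All meet the threshold, so the configuration is stable.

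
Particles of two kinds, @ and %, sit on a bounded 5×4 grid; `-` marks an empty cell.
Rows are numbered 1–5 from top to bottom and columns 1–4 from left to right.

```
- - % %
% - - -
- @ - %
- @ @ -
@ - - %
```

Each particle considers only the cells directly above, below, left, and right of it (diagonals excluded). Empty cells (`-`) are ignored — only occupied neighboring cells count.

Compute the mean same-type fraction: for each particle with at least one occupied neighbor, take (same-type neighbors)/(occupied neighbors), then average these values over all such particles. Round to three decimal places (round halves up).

Row 1: (1,3)% 1/1 · (1,4)% 1/1
Row 2: (2,1)% — no occupied neighbors
Row 3: (3,2)@ 1/1 · (3,4)% — no occupied neighbors
Row 4: (4,2)@ 2/2 · (4,3)@ 1/1
Row 5: (5,1)@ — no occupied neighbors · (5,4)% — no occupied neighbors
Sum over 5 particles: 1/1 + 1/1 + 1/1 + 2/2 + 1/1 = 5; mean = 5 ÷ 5 = 1 = 1.0 → 1.000.

1.000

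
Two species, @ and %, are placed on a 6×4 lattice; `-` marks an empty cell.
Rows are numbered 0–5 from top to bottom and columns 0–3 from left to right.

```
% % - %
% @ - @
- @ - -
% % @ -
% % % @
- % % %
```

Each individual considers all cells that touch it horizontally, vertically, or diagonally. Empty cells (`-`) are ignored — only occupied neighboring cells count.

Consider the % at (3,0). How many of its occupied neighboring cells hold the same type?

Occupied neighbors of (3,0): (2,1)=@, (3,1)=%, (4,0)=%, (4,1)=%.
Same type (%): 3 of 4.

3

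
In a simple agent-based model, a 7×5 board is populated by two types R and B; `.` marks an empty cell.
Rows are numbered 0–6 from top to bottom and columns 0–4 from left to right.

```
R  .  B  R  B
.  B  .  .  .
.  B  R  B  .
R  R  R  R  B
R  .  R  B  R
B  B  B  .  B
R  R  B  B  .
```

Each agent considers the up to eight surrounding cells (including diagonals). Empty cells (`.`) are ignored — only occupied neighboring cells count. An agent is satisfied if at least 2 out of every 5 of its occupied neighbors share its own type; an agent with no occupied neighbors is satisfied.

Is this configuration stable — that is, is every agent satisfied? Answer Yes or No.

(0,0)R 0/1 ✗
(0,2)B 1/2 ✓
(0,3)R 0/2 ✗
(0,4)B 0/1 ✗
(1,1)B 2/4 ✓
(2,1)B 1/5 ✗
(2,2)R 3/6 ✓
(2,3)B 1/4 ✗
(3,0)R 2/3 ✓
(3,1)R 5/6 ✓
(3,2)R 4/7 ✓
(3,3)R 4/7 ✓
(3,4)B 2/4 ✓
(4,0)R 2/4 ✓
(4,2)R 3/6 ✓
(4,3)B 3/7 ✓
(4,4)R 1/4 ✗
(5,0)B 1/4 ✗
(5,1)B 3/7 ✓
(5,2)B 4/6 ✓
(5,4)B 2/3 ✓
(6,0)R 1/3 ✗
(6,1)R 1/5 ✗
(6,2)B 3/4 ✓
(6,3)B 3/3 ✓
For instance (0,0) has only 0/1 same-type neighbors, below 2/5.

No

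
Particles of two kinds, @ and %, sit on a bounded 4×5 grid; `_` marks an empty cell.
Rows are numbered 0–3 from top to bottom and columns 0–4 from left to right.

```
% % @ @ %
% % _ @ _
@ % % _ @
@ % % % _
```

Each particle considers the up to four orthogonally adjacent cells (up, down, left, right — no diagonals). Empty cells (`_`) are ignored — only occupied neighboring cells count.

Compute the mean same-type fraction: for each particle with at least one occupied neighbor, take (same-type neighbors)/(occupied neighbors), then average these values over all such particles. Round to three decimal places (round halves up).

Row 0: (0,0)% 2/2 · (0,1)% 2/3 · (0,2)@ 1/2 · (0,3)@ 2/3 · (0,4)% 0/1
Row 1: (1,0)% 2/3 · (1,1)% 3/3 · (1,3)@ 1/1
Row 2: (2,0)@ 1/3 · (2,1)% 3/4 · (2,2)% 2/2 · (2,4)@ — no occupied neighbors
Row 3: (3,0)@ 1/2 · (3,1)% 2/3 · (3,2)% 3/3 · (3,3)% 1/1
Sum over 15 particles: 2/2 + 2/3 + 1/2 + 2/3 + 0/1 + 2/3 + 3/3 + 1/1 + 1/3 + 3/4 + 2/2 + 1/2 + 2/3 + 3/3 + 1/1 = 43/4; mean = 43/4 ÷ 15 = 43/60 = 0.716666… → 0.717.

0.717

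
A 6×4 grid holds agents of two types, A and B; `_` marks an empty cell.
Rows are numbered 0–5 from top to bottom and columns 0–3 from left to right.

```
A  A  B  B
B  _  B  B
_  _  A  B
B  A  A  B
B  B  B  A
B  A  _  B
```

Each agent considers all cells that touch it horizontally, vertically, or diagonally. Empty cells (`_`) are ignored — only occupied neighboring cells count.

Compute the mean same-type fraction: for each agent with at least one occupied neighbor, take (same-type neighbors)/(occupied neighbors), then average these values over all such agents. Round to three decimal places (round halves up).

(0,0)A 1/2
(0,1)A 1/4
(0,2)B 3/4
(0,3)B 3/3
(1,0)B 0/2
(1,2)B 4/6
(1,3)B 4/5
(2,2)A 2/6
(2,3)B 3/5
(3,0)B 2/3
(3,1)A 2/6
(3,2)A 3/7
(3,3)B 2/5
(4,0)B 3/5
(4,1)B 4/7
(4,2)B 3/7
(4,3)A 1/4
(5,0)B 2/3
(5,1)A 0/4
(5,3)B 1/2
Sum over 20 agents: 1/2 + 1/4 + 3/4 + 3/3 + 0/2 + 4/6 + 4/5 + 2/6 + 3/5 + 2/3 + 2/6 + 3/7 + 2/5 + 3/5 + 4/7 + 3/7 + 1/4 + 2/3 + 0/4 + 1/2 = 4093/420; mean = 4093/420 ÷ 20 = 4093/8400 = 0.487261… → 0.487.

0.487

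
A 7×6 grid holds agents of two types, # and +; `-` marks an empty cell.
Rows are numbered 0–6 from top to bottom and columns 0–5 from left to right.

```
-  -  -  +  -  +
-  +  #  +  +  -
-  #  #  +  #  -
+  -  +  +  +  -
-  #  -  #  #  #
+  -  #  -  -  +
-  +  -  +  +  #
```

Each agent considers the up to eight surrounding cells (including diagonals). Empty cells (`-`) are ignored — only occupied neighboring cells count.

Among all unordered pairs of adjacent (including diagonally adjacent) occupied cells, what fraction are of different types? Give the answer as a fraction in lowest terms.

Scan each occupied cell's neighbors to the right and below (and the two forward diagonals) so each pair is counted once.
From row 0: 1 unlike of 4 pairs (running 1/4).
From row 1: 8 unlike of 13 pairs (running 9/17).
From row 2: 8 unlike of 12 pairs (running 17/29).
From row 3: 8 unlike of 10 pairs (running 25/39).
From row 4: 3 unlike of 7 pairs (running 28/46).
From row 5: 3 unlike of 5 pairs (running 31/51).
From row 6: 1 unlike of 2 pairs (running 32/53).
Total adjacent occupied pairs: 53; unlike-type pairs: 32.
32/53 is already in lowest terms.

32/53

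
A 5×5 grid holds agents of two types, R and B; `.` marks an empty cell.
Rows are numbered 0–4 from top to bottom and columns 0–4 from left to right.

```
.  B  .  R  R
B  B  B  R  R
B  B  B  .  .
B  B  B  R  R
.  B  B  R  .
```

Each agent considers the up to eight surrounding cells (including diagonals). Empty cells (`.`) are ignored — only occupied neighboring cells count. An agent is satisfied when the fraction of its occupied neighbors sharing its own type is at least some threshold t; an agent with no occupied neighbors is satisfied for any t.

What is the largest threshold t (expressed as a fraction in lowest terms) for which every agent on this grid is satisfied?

(0,1)B 3/3
(0,3)R 3/4
(0,4)R 3/3
(1,0)B 4/4
(1,1)B 6/6
(1,2)B 4/6
(1,3)R 3/5
(1,4)R 3/3
(2,0)B 5/5
(2,1)B 8/8
(2,2)B 5/7
(3,0)B 4/4
(3,1)B 7/7
(3,2)B 5/7
(3,3)R 2/5
(3,4)R 2/2
(4,1)B 4/4
(4,2)B 3/5
(4,3)R 2/4
The smallest same-type fraction is 2/5 at (3,3), which reduces to 2/5. Any threshold above that leaves this agent unsatisfied.

2/5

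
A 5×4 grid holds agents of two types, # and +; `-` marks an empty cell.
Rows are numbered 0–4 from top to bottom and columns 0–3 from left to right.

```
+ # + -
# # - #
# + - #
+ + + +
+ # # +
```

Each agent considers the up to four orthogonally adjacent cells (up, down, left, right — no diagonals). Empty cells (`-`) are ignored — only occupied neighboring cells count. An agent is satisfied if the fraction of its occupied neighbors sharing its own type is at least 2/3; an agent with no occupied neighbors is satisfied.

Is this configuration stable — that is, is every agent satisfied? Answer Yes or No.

Row 0: (0,0)+ 0/2 unhappy · (0,1)# 1/3 unhappy · (0,2)+ 0/1 unhappy
Row 1: (1,0)# 2/3 ok · (1,1)# 2/3 ok · (1,3)# 1/1 ok
Row 2: (2,0)# 1/3 unhappy · (2,1)+ 1/3 unhappy · (2,3)# 1/2 unhappy
Row 3: (3,0)+ 2/3 ok · (3,1)+ 3/4 ok · (3,2)+ 2/3 ok · (3,3)+ 2/3 ok
Row 4: (4,0)+ 1/2 unhappy · (4,1)# 1/3 unhappy · (4,2)# 1/3 unhappy · (4,3)+ 1/2 unhappy
For instance (0,0) has only 0/2 same-type neighbors, below 2/3.

No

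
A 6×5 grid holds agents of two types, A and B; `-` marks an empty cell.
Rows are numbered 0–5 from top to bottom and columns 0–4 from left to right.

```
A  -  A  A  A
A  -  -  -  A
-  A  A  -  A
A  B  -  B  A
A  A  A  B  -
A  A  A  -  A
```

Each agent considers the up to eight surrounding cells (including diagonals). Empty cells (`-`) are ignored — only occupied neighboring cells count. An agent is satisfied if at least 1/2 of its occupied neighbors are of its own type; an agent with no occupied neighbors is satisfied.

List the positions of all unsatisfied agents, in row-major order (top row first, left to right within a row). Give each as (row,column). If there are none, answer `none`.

Row 0: (0,0)A 1/1 ok · (0,2)A 1/1 ok · (0,3)A 3/3 ok · (0,4)A 2/2 ok
Row 1: (1,0)A 2/2 ok · (1,4)A 3/3 ok
Row 2: (2,1)A 3/4 ok · (2,2)A 1/3 unhappy · (2,4)A 2/3 ok
Row 3: (3,0)A 3/4 ok · (3,1)B 0/6 unhappy · (3,3)B 1/5 unhappy · (3,4)A 1/3 unhappy
Row 4: (4,0)A 4/5 ok · (4,1)A 6/7 ok · (4,2)A 3/6 ok · (4,3)B 1/5 unhappy
Row 5: (5,0)A 3/3 ok · (5,1)A 5/5 ok · (5,2)A 3/4 ok · (5,4)A 0/1 unhappy

(2,2), (3,1), (3,3), (3,4), (4,3), (5,4)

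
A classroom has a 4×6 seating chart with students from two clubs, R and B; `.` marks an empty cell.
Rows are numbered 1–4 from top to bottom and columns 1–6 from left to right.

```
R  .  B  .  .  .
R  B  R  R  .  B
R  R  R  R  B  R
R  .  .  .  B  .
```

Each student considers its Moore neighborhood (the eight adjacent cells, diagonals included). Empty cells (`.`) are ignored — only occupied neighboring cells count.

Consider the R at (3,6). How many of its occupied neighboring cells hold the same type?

Occupied neighbors of (3,6): (2,6)=B, (3,5)=B, (4,5)=B.
Same type (R): 0 of 3.

0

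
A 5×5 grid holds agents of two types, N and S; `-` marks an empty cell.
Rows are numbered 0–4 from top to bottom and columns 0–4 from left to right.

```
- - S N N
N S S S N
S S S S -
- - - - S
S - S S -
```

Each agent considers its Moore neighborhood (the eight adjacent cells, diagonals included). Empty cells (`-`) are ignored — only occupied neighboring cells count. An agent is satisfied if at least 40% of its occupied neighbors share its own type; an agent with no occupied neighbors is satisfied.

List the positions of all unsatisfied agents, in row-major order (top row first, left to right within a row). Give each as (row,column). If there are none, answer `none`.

Row 0: (0,2)S 3/4 ok · (0,3)N 2/5 ok · (0,4)N 2/3 ok
Row 1: (1,0)N 0/3 unhappy · (1,1)S 5/6 ok · (1,2)S 6/7 ok · (1,3)S 4/7 ok · (1,4)N 2/4 ok
Row 2: (2,0)S 2/3 ok · (2,1)S 4/5 ok · (2,2)S 5/5 ok · (2,3)S 4/5 ok
Row 3: (3,4)S 2/2 ok
Row 4: (4,0)S 0/0 ok · (4,2)S 1/1 ok · (4,3)S 2/2 ok

(1,0)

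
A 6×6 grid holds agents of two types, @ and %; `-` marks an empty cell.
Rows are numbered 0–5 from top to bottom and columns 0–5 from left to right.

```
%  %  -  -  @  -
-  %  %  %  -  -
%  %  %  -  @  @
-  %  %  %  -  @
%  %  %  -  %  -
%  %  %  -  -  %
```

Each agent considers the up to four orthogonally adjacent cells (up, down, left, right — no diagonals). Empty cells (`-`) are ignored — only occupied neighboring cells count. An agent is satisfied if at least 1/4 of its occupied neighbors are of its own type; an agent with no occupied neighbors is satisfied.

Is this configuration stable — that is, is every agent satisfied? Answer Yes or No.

Row 0: (0,0)% 1/1 ok · (0,1)% 2/2 ok · (0,4)@ 0/0 ok
Row 1: (1,1)% 3/3 ok · (1,2)% 3/3 ok · (1,3)% 1/1 ok
Row 2: (2,0)% 1/1 ok · (2,1)% 4/4 ok · (2,2)% 3/3 ok · (2,4)@ 1/1 ok · (2,5)@ 2/2 ok
Row 3: (3,1)% 3/3 ok · (3,2)% 4/4 ok · (3,3)% 1/1 ok · (3,5)@ 1/1 ok
Row 4: (4,0)% 2/2 ok · (4,1)% 4/4 ok · (4,2)% 3/3 ok · (4,4)% 0/0 ok
Row 5: (5,0)% 2/2 ok · (5,1)% 3/3 ok · (5,2)% 2/2 ok · (5,5)% 0/0 ok
All meet the threshold, so the configuration is stable.

Yes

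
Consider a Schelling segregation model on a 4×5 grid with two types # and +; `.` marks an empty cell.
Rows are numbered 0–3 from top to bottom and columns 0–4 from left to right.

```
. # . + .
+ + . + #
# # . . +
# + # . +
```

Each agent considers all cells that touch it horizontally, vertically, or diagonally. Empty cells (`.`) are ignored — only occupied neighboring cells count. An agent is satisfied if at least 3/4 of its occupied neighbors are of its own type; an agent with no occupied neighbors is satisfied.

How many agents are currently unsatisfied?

Row 0: (0,1)# 0/2 unhappy · (0,3)+ 1/2 unhappy
Row 1: (1,0)+ 1/4 unhappy · (1,1)+ 1/4 unhappy · (1,3)+ 2/3 unhappy · (1,4)# 0/3 unhappy
Row 2: (2,0)# 2/5 unhappy · (2,1)# 3/6 unhappy · (2,4)+ 2/3 unhappy
Row 3: (3,0)# 2/3 unhappy · (3,1)+ 0/4 unhappy · (3,2)# 1/2 unhappy · (3,4)+ 1/1 ok
Unsatisfied: (0,1), (0,3), (1,0), (1,1), (1,3), (1,4), (2,0), (2,1), (2,4), (3,0), (3,1), (3,2) — 12 in total.

12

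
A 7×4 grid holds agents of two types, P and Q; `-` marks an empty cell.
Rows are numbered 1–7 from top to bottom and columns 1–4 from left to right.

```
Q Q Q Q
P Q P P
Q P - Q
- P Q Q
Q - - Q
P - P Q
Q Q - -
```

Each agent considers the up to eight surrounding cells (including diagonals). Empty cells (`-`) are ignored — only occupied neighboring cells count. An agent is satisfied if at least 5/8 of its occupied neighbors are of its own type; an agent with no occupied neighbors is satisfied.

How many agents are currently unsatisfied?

18

Row 1: (1,1)Q 2/3 ✓ · (1,2)Q 3/5 ✗ · (1,3)Q 3/5 ✗ · (1,4)Q 1/3 ✗
Row 2: (2,1)P 1/5 ✗ · (2,2)Q 4/7 ✗ · (2,3)P 2/7 ✗ · (2,4)P 1/4 ✗
Row 3: (3,1)Q 1/4 ✗ · (3,2)P 3/6 ✗ · (3,4)Q 2/4 ✗
Row 4: (4,2)P 1/4 ✗ · (4,3)Q 3/5 ✗ · (4,4)Q 3/3 ✓
Row 5: (5,1)Q 0/2 ✗ · (5,4)Q 3/4 ✓
Row 6: (6,1)P 0/3 ✗ · (6,3)P 0/3 ✗ · (6,4)Q 1/2 ✗
Row 7: (7,1)Q 1/2 ✗ · (7,2)Q 1/3 ✗
Unsatisfied: (1,2), (1,3), (1,4), (2,1), (2,2), (2,3), (2,4), (3,1), (3,2), (3,4), (4,2), (4,3), (5,1), (6,1), (6,3), (6,4), (7,1), (7,2) — 18 in total.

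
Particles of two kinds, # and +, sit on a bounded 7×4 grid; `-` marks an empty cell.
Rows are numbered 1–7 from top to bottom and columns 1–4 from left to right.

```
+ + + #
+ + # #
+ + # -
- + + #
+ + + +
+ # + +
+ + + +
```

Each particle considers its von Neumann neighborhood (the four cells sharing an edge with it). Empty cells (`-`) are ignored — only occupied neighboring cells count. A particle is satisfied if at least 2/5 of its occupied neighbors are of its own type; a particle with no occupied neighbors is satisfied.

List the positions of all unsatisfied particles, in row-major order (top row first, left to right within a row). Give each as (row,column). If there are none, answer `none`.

Row 1: (1,1)+ 2/2 ✓ · (1,2)+ 3/3 ✓ · (1,3)+ 1/3 ✗ · (1,4)# 1/2 ✓
Row 2: (2,1)+ 3/3 ✓ · (2,2)+ 3/4 ✓ · (2,3)# 2/4 ✓ · (2,4)# 2/2 ✓
Row 3: (3,1)+ 2/2 ✓ · (3,2)+ 3/4 ✓ · (3,3)# 1/3 ✗
Row 4: (4,2)+ 3/3 ✓ · (4,3)+ 2/4 ✓ · (4,4)# 0/2 ✗
Row 5: (5,1)+ 2/2 ✓ · (5,2)+ 3/4 ✓ · (5,3)+ 4/4 ✓ · (5,4)+ 2/3 ✓
Row 6: (6,1)+ 2/3 ✓ · (6,2)# 0/4 ✗ · (6,3)+ 3/4 ✓ · (6,4)+ 3/3 ✓
Row 7: (7,1)+ 2/2 ✓ · (7,2)+ 2/3 ✓ · (7,3)+ 3/3 ✓ · (7,4)+ 2/2 ✓

(1,3), (3,3), (4,4), (6,2)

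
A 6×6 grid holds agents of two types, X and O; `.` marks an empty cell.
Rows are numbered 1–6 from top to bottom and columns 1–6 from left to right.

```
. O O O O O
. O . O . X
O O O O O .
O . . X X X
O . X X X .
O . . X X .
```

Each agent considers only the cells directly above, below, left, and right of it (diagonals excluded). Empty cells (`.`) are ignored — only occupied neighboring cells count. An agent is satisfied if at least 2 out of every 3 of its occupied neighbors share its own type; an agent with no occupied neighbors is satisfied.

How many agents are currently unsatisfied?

Row 1: (1,2)O 2/2 satisfied · (1,3)O 2/2 satisfied · (1,4)O 3/3 satisfied · (1,5)O 2/2 satisfied · (1,6)O 1/2 not
Row 2: (2,2)O 2/2 satisfied · (2,4)O 2/2 satisfied · (2,6)X 0/1 not
Row 3: (3,1)O 2/2 satisfied · (3,2)O 3/3 satisfied · (3,3)O 2/2 satisfied · (3,4)O 3/4 satisfied · (3,5)O 1/2 not
Row 4: (4,1)O 2/2 satisfied · (4,4)X 2/3 satisfied · (4,5)X 3/4 satisfied · (4,6)X 1/1 satisfied
Row 5: (5,1)O 2/2 satisfied · (5,3)X 1/1 satisfied · (5,4)X 4/4 satisfied · (5,5)X 3/3 satisfied
Row 6: (6,1)O 1/1 satisfied · (6,4)X 2/2 satisfied · (6,5)X 2/2 satisfied
Unsatisfied: (1,6), (2,6), (3,5) — 3 in total.

3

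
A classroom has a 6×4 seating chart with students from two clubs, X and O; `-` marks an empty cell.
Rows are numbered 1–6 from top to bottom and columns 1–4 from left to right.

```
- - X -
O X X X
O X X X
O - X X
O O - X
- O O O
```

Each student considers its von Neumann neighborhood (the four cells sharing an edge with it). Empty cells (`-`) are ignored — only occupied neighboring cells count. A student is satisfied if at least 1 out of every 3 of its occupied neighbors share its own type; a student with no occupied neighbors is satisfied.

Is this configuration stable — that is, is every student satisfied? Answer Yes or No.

(1,3)X 1/1 satisfied
(2,1)O 1/2 satisfied
(2,2)X 2/3 satisfied
(2,3)X 4/4 satisfied
(2,4)X 2/2 satisfied
(3,1)O 2/3 satisfied
(3,2)X 2/3 satisfied
(3,3)X 4/4 satisfied
(3,4)X 3/3 satisfied
(4,1)O 2/2 satisfied
(4,3)X 2/2 satisfied
(4,4)X 3/3 satisfied
(5,1)O 2/2 satisfied
(5,2)O 2/2 satisfied
(5,4)X 1/2 satisfied
(6,2)O 2/2 satisfied
(6,3)O 2/2 satisfied
(6,4)O 1/2 satisfied
All meet the threshold, so the configuration is stable.

Yes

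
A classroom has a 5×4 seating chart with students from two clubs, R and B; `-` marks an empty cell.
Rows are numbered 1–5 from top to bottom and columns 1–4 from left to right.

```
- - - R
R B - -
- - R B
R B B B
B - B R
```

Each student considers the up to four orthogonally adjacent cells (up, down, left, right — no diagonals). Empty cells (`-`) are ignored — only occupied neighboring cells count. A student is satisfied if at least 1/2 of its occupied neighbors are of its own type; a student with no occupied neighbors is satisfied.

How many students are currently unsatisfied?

6

(1,4)R 0/0 ok
(2,1)R 0/1 unhappy
(2,2)B 0/1 unhappy
(3,3)R 0/2 unhappy
(3,4)B 1/2 ok
(4,1)R 0/2 unhappy
(4,2)B 1/2 ok
(4,3)B 3/4 ok
(4,4)B 2/3 ok
(5,1)B 0/1 unhappy
(5,3)B 1/2 ok
(5,4)R 0/2 unhappy
Unsatisfied: (2,1), (2,2), (3,3), (4,1), (5,1), (5,4) — 6 in total.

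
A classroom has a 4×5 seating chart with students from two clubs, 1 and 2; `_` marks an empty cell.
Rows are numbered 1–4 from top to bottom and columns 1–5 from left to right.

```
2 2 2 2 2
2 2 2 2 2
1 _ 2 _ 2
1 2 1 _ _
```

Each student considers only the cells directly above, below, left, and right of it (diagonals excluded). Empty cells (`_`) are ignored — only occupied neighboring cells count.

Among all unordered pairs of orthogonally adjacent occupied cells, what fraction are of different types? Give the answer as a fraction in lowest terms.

Scan each occupied cell's neighbors to the right and below so each pair is counted once.
From row 1: 0 unlike of 9 pairs (running 0/9).
From row 2: 1 unlike of 7 pairs (running 1/16).
From row 3: 1 unlike of 2 pairs (running 2/18).
From row 4: 2 unlike of 2 pairs (running 4/20).
Total adjacent occupied pairs: 20; unlike-type pairs: 4.
4/20 reduces to 1/5.

1/5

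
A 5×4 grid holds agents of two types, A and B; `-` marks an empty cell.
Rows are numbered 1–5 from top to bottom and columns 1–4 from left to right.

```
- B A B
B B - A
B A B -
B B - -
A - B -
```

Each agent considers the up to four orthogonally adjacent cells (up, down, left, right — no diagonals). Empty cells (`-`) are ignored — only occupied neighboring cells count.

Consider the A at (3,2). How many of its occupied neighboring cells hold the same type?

Occupied neighbors of (3,2): (2,2)=B, (4,2)=B, (3,1)=B, (3,3)=B.
Same type (A): 0 of 4.

0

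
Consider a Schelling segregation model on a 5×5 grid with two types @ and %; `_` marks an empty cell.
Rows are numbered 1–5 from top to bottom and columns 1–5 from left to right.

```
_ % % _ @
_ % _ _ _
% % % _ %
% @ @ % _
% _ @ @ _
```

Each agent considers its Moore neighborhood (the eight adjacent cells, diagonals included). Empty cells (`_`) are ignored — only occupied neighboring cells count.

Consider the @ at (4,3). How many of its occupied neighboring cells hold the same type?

3

Occupied neighbors of (4,3): (3,2)=%, (3,3)=%, (4,2)=@, (4,4)=%, (5,3)=@, (5,4)=@.
Same type (@): 3 of 6.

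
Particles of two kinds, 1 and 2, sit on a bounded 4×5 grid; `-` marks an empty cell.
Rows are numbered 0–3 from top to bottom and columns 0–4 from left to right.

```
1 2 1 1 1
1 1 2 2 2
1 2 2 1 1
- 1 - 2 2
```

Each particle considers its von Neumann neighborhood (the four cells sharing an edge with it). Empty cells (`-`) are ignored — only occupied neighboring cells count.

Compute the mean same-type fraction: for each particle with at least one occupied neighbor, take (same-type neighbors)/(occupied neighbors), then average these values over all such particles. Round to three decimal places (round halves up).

0.421

(0,0)1 1/2
(0,1)2 0/3
(0,2)1 1/3
(0,3)1 2/3
(0,4)1 1/2
(1,0)1 3/3
(1,1)1 1/4
(1,2)2 2/4
(1,3)2 2/4
(1,4)2 1/3
(2,0)1 1/2
(2,1)2 1/4
(2,2)2 2/3
(2,3)1 1/4
(2,4)1 1/3
(3,1)1 0/1
(3,3)2 1/2
(3,4)2 1/2
Sum over 18 particles: 1/2 + 0/3 + 1/3 + 2/3 + 1/2 + 3/3 + 1/4 + 2/4 + 2/4 + 1/3 + 1/2 + 1/4 + 2/3 + 1/4 + 1/3 + 0/1 + 1/2 + 1/2 = 91/12; mean = 91/12 ÷ 18 = 91/216 = 0.421296… → 0.421.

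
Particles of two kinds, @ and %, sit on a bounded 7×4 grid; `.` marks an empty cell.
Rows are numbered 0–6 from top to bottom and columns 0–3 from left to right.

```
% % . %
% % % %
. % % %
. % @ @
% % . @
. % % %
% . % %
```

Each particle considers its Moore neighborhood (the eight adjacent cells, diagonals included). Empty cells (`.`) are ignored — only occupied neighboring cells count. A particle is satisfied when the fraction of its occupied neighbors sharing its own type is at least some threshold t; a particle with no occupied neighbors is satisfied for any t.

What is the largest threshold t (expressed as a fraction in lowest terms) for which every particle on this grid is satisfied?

2/7

Row 0: (0,0)% 3/3 · (0,1)% 4/4 · (0,3)% 2/2
Row 1: (1,0)% 4/4 · (1,1)% 6/6 · (1,2)% 7/7 · (1,3)% 4/4
Row 2: (2,1)% 5/6 · (2,2)% 6/8 · (2,3)% 3/5
Row 3: (3,1)% 4/5 · (3,2)@ 2/7 · (3,3)@ 2/4
Row 4: (4,0)% 3/3 · (4,1)% 4/5 · (4,3)@ 2/4
Row 5: (5,1)% 5/5 · (5,2)% 5/6 · (5,3)% 3/4
Row 6: (6,0)% 1/1 · (6,2)% 4/4 · (6,3)% 3/3
The smallest same-type fraction is 2/7 at (3,2), which reduces to 2/7. Any threshold above that leaves this particle unsatisfied.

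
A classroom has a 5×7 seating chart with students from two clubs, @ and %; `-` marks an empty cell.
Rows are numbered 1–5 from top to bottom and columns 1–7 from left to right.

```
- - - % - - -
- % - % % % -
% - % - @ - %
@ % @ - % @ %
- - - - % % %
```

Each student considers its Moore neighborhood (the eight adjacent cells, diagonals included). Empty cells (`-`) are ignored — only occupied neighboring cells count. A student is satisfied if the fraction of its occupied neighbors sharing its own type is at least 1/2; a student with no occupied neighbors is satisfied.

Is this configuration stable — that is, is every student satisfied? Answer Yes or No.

Row 1: (1,4)% 2/2 satisfied
Row 2: (2,2)% 2/2 satisfied · (2,4)% 3/4 satisfied · (2,5)% 3/4 satisfied · (2,6)% 2/3 satisfied
Row 3: (3,1)% 2/3 satisfied · (3,3)% 3/4 satisfied · (3,5)@ 1/5 not · (3,7)% 2/3 satisfied
Row 4: (4,1)@ 0/2 not · (4,2)% 2/4 satisfied · (4,3)@ 0/2 not · (4,5)% 2/4 satisfied · (4,6)@ 1/7 not · (4,7)% 3/4 satisfied
Row 5: (5,5)% 2/3 satisfied · (5,6)% 4/5 satisfied · (5,7)% 2/3 satisfied
For instance (3,5) has only 1/5 same-type neighbors, below 1/2.

No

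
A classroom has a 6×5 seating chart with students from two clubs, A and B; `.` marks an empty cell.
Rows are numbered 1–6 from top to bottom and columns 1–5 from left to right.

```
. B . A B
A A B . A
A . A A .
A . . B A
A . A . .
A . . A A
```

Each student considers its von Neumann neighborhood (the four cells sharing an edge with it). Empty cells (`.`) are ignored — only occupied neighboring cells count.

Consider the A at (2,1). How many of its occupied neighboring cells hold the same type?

Occupied neighbors of (2,1): (3,1)=A, (2,2)=A.
Same type (A): 2 of 2.

2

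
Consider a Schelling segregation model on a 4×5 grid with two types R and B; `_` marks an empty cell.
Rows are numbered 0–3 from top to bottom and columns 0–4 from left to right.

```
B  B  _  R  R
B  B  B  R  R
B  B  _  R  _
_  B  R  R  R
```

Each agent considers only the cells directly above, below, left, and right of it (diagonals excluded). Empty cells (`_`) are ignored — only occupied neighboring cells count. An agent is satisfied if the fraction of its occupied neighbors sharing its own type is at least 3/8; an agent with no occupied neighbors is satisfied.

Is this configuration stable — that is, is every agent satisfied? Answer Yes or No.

Row 0: (0,0)B 2/2 satisfied · (0,1)B 2/2 satisfied · (0,3)R 2/2 satisfied · (0,4)R 2/2 satisfied
Row 1: (1,0)B 3/3 satisfied · (1,1)B 4/4 satisfied · (1,2)B 1/2 satisfied · (1,3)R 3/4 satisfied · (1,4)R 2/2 satisfied
Row 2: (2,0)B 2/2 satisfied · (2,1)B 3/3 satisfied · (2,3)R 2/2 satisfied
Row 3: (3,1)B 1/2 satisfied · (3,2)R 1/2 satisfied · (3,3)R 3/3 satisfied · (3,4)R 1/1 satisfied
All meet the threshold, so the configuration is stable.

Yes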